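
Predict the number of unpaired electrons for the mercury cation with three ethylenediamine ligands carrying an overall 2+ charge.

Ligand charges: ethylenediamine is neutral. With an overall charge of +2 the mercury centre must be in the +2 oxidation state.
Group 12 minus oxidation state 2 gives a d¹⁰ configuration.
Counting donor atoms: 3×ethylenediamine (bidentate) → 6 donors. Coordination number = 6.
In an octahedral field the d¹⁰ configuration is t₂g⁶e_g⁴, giving 0 unpaired electrons.

0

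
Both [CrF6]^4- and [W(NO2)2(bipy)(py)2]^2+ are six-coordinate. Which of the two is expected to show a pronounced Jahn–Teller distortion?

[CrF6]^4-

[CrF6]^4-: Each fluoride is −1; balancing the −4 overall charge requires Cr(II). Cr sits in group 6, so the d-electron count is 6 − 2 = 4. Fluoride is a weak-field ligand for a first-row metal, so the complex is high-spin. The t₂g³e_g¹ (high-spin) configuration has an unevenly filled e_g set; the Jahn–Teller theorem predicts a tetragonal distortion (typically axial elongation) to lift the degeneracy.
[W(NO2)2(bipy)(py)2]^2+: Each nitro (N-bound nitrite) is −1; 2,2′-bipyridine is neutral; pyridine is neutral; balancing the +2 overall charge requires W(IV). Tungsten is a group-6 element; W(IV) is therefore d². The d² configuration leaves the e_g set evenly filled (or empty) — no strong Jahn–Teller driving force.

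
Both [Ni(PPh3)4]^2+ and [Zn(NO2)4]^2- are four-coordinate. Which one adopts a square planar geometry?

[Ni(PPh3)4]^2+

For [Ni(PPh3)4]^2+: Ligand charges: triphenylphosphine is neutral. With an overall charge of +2 the nickel centre must be in the +2 oxidation state. Nickel is a group-10 element; Ni(II) is therefore d⁸. Triphenylphosphine is a strong-field ligand (high in the spectrochemical series). A 3d d⁸ ion with strong-field ligands gains enough CFSE to favour square planar over tetrahedral. → square planar.
For [Zn(NO2)4]^2-: Each nitro (N-bound nitrite) is −1; balancing the −2 overall charge requires Zn(II). Zn sits in group 12, so the d-electron count is 12 − 2 = 10. A d¹⁰ ion has no crystal-field stabilisation preference between square planar and tetrahedral, so four ligands adopt the sterically favoured tetrahedral geometry. → tetrahedral.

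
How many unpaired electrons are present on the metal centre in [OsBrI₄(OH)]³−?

Each bromide is −1; each iodide is −1; each hydroxide is −1; balancing the −3 overall charge requires Os(III).
Group 8 minus oxidation state 3 gives a d⁵ configuration.
The spin state decides the count: a 5d ion has a large Δₒ and is invariably low-spin.
An octahedral low-spin d⁵ ion is t₂g⁵e_g⁰, giving 1 unpaired electron.

1 unpaired electron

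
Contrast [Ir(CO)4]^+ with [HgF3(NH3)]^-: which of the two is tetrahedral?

[HgF3(NH3)]^-

For [Ir(CO)4]^+: Ligand charges: carbonyl is neutral. With an overall charge of +1 the iridium centre must be in the +1 oxidation state. Ir sits in group 9, so the d-electron count is 9 − 1 = 8. A 5d d⁸ ion has a large crystal-field splitting; square planar leaves the high-energy d_{x²−y²} orbital empty and maximises CFSE. → square planar.
For [HgF3(NH3)]^-: Each fluoride is −1; ammonia is neutral; balancing the −1 overall charge requires Hg(II). Hg sits in group 12, so the d-electron count is 12 − 2 = 10. A d¹⁰ ion has no crystal-field stabilisation preference between square planar and tetrahedral, so four ligands adopt the sterically favoured tetrahedral geometry. → tetrahedral.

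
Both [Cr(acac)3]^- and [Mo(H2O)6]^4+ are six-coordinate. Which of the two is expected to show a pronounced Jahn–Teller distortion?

[Cr(acac)3]^-: Each acetylacetonate is −1; balancing the −1 overall charge requires Cr(II). Chromium is a group-6 element; Cr(II) is therefore d⁴. Acetylacetonate is a weak-field ligand for a first-row metal, so the complex is high-spin. The t₂g³e_g¹ (high-spin) configuration has an unevenly filled e_g set; the Jahn–Teller theorem predicts a tetragonal distortion (typically axial elongation) to lift the degeneracy.
[Mo(H2O)6]^4+: Summing ligand charges against the +4 overall charge gives an oxidation state of +4 for molybdenum. Group 6 minus oxidation state 4 gives a d² configuration. The d² configuration leaves the e_g set evenly filled (or empty) — no strong Jahn–Teller driving force.

[Cr(acac)3]^-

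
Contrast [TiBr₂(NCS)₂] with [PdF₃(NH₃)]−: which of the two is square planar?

For [TiBr₂(NCS)₂]: Summing ligand charges against the 0 overall charge gives an oxidation state of +4 for titanium. Ti sits in group 4, so the d-electron count is 4 − 4 = 0. A d⁰ ion has no crystal-field stabilisation preference between square planar and tetrahedral, so four ligands adopt the sterically favoured tetrahedral geometry. → tetrahedral.
For [PdF₃(NH₃)]−: Each fluoride is −1; ammonia is neutral; balancing the −1 overall charge requires Pd(II). Palladium is a group-10 element; Pd(II) is therefore d⁸. A 4d d⁸ ion has a large crystal-field splitting; square planar leaves the high-energy d_{x²−y²} orbital empty and maximises CFSE. → square planar.

[PdF₃(NH₃)]−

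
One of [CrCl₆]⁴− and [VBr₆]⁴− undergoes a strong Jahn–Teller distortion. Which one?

[CrCl₆]⁴−

[CrCl₆]⁴−: Each chloride is −1; balancing the −4 overall charge requires Cr(II). Cr sits in group 6, so the d-electron count is 6 − 2 = 4. Chloride is a weak-field ligand for a first-row metal, so the complex is high-spin. The t₂g³e_g¹ (high-spin) configuration has an unevenly filled e_g set; the Jahn–Teller theorem predicts a tetragonal distortion (typically axial elongation) to lift the degeneracy.
[VBr₆]⁴−: Summing ligand charges against the −4 overall charge gives an oxidation state of +2 for vanadium. Group 5 minus oxidation state 2 gives a d³ configuration. The d³ configuration leaves the e_g set evenly filled (or empty) — no strong Jahn–Teller driving force.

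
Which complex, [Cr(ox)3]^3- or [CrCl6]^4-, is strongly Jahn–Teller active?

[CrCl6]^4-

[Cr(ox)3]^3-: Summing ligand charges against the −3 overall charge gives an oxidation state of +3 for chromium. Group 6 minus oxidation state 3 gives a d³ configuration. The d³ configuration leaves the e_g set evenly filled (or empty) — no strong Jahn–Teller driving force.
[CrCl6]^4-: Each chloride is −1; balancing the −4 overall charge requires Cr(II). Cr sits in group 6, so the d-electron count is 6 − 2 = 4. Chloride is a weak-field ligand for a first-row metal, so the complex is high-spin. The t₂g³e_g¹ (high-spin) configuration has an unevenly filled e_g set; the Jahn–Teller theorem predicts a tetragonal distortion (typically axial elongation) to lift the degeneracy.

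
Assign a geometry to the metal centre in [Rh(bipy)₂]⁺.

square planar

2,2′-bipyridine is neutral; balancing the +1 overall charge requires Rh(I).
Rhodium is a group-9 element; Rh(I) is therefore d⁸.
Counting donor atoms: 2×2,2′-bipyridine (bidentate) → 4 donors. Coordination number = 4.
A 4d d⁸ ion has a large crystal-field splitting; square planar leaves the high-energy d_{x²−y²} orbital empty and maximises CFSE.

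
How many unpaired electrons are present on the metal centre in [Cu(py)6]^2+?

1 unpaired electron

Pyridine is neutral; balancing the +2 overall charge requires Cu(II).
Cu sits in group 11, so the d-electron count is 11 − 2 = 9.
In an octahedral field the d⁹ configuration is t₂g⁶e_g³ (only one arrangement possible), giving 1 unpaired electron.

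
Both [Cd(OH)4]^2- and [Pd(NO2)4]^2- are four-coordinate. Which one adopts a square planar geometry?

For [Cd(OH)4]^2-: Ligand charges: each hydroxide is −1. With an overall charge of −2 the cadmium centre must be in the +2 oxidation state. Cadmium is a group-12 element; Cd(II) is therefore d¹⁰. A d¹⁰ ion has no crystal-field stabilisation preference between square planar and tetrahedral, so four ligands adopt the sterically favoured tetrahedral geometry. → tetrahedral.
For [Pd(NO2)4]^2-: Ligand charges: each nitro (N-bound nitrite) is −1. With an overall charge of −2 the palladium centre must be in the +2 oxidation state. Pd sits in group 10, so the d-electron count is 10 − 2 = 8. A 4d d⁸ ion has a large crystal-field splitting; square planar leaves the high-energy d_{x²−y²} orbital empty and maximises CFSE. → square planar.

[Pd(NO2)4]^2-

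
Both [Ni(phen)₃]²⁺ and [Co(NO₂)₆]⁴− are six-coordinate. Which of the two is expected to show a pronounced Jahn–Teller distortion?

[Co(NO₂)₆]⁴−

[Ni(phen)₃]²⁺: Summing ligand charges against the +2 overall charge gives an oxidation state of +2 for nickel. Group 10 minus oxidation state 2 gives a d⁸ configuration. The d⁸ configuration leaves the e_g set evenly filled (or empty) — no strong Jahn–Teller driving force.
[Co(NO₂)₆]⁴−: Ligand charges: each nitro (N-bound nitrite) is −1. With an overall charge of −4 the cobalt centre must be in the +2 oxidation state. Cobalt is a group-9 element; Co(II) is therefore d⁷. Nitro (N-bound nitrite) is a strong-field ligand (high in the spectrochemical series) for a first-row metal, so the complex is low-spin. The t₂g⁶e_g¹ (low-spin) configuration has an unevenly filled e_g set; the Jahn–Teller theorem predicts a tetragonal distortion (typically axial elongation) to lift the degeneracy.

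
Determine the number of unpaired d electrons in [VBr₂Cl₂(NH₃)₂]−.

Each bromide is −1; each chloride is −1; ammonia is neutral; balancing the −1 overall charge requires V(III).
Group 5 minus oxidation state 3 gives a d² configuration.
In an octahedral field the d² configuration is t₂g²e_g⁰ (only one arrangement possible), giving 2 unpaired electrons.

2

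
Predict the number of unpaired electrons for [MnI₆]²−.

Summing ligand charges against the −2 overall charge gives an oxidation state of +4 for manganese.
Manganese is a group-7 element; Mn(IV) is therefore d³.
In an octahedral field the d³ configuration is t₂g³e_g⁰ (only one arrangement possible), giving 3 unpaired electrons.

3 unpaired electrons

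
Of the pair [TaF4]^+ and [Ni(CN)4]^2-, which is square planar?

For [TaF4]^+: Each fluoride is −1; balancing the +1 overall charge requires Ta(V). Ta sits in group 5, so the d-electron count is 5 − 5 = 0. A d⁰ ion has no crystal-field stabilisation preference between square planar and tetrahedral, so four ligands adopt the sterically favoured tetrahedral geometry. → tetrahedral.
For [Ni(CN)4]^2-: Ligand charges: each cyanide is −1. With an overall charge of −2 the nickel centre must be in the +2 oxidation state. Nickel is a group-10 element; Ni(II) is therefore d⁸. Cyanide is a strong-field ligand (high in the spectrochemical series). A 3d d⁸ ion with strong-field ligands gains enough CFSE to favour square planar over tetrahedral. → square planar.

[Ni(CN)4]^2-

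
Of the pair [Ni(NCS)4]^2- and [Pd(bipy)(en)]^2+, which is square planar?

For [Ni(NCS)4]^2-: Each isothiocyanate is −1; balancing the −2 overall charge requires Ni(II). Group 10 minus oxidation state 2 gives a d⁸ configuration. Isothiocyanate is a weak-field ligand. With weak-field ligands the CFSE gain from square planar is small, so a 3d d⁸ ion takes the sterically preferred tetrahedral geometry. → tetrahedral.
For [Pd(bipy)(en)]^2+: Summing ligand charges against the +2 overall charge gives an oxidation state of +2 for palladium. Group 10 minus oxidation state 2 gives a d⁸ configuration. A 4d d⁸ ion has a large crystal-field splitting; square planar leaves the high-energy d_{x²−y²} orbital empty and maximises CFSE. → square planar.

[Pd(bipy)(en)]^2+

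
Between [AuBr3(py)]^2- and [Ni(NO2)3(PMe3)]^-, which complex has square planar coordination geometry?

[Ni(NO2)3(PMe3)]^-

For [AuBr3(py)]^2-: Each bromide is −1; pyridine is neutral; balancing the −2 overall charge requires Au(I). Gold is a group-11 element; Au(I) is therefore d¹⁰. A d¹⁰ ion has no crystal-field stabilisation preference between square planar and tetrahedral, so four ligands adopt the sterically favoured tetrahedral geometry. → tetrahedral.
For [Ni(NO2)3(PMe3)]^-: Each nitro (N-bound nitrite) is −1; trimethylphosphine is neutral; balancing the −1 overall charge requires Ni(II). Group 10 minus oxidation state 2 gives a d⁸ configuration. Nitro (N-bound nitrite) and trimethylphosphine are strong-field ligands (high in the spectrochemical series). A 3d d⁸ ion with strong-field ligands gains enough CFSE to favour square planar over tetrahedral. → square planar.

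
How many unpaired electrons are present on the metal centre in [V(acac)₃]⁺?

Ligand charges: each acetylacetonate is −1. With an overall charge of +1 the vanadium centre must be in the +4 oxidation state.
Group 5 minus oxidation state 4 gives a d¹ configuration.
Counting donor atoms: 3×acetylacetonate (bidentate) → 6 donors. Coordination number = 6.
In an octahedral field the d¹ configuration is t₂g¹e_g⁰ (only one arrangement possible), giving 1 unpaired electron.

1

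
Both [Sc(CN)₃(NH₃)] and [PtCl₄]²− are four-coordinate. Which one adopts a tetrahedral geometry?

For [Sc(CN)₃(NH₃)]: Summing ligand charges against the 0 overall charge gives an oxidation state of +3 for scandium. Group 3 minus oxidation state 3 gives a d⁰ configuration. A d⁰ ion has no crystal-field stabilisation preference between square planar and tetrahedral, so four ligands adopt the sterically favoured tetrahedral geometry. → tetrahedral.
For [PtCl₄]²−: Each chloride is −1; balancing the −2 overall charge requires Pt(II). Group 10 minus oxidation state 2 gives a d⁸ configuration. A 5d d⁸ ion has a large crystal-field splitting; square planar leaves the high-energy d_{x²−y²} orbital empty and maximises CFSE. → square planar.

[Sc(CN)₃(NH₃)]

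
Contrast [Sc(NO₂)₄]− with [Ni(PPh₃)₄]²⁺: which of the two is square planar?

For [Sc(NO₂)₄]−: Each nitro (N-bound nitrite) is −1; balancing the −1 overall charge requires Sc(III). Group 3 minus oxidation state 3 gives a d⁰ configuration. A d⁰ ion has no crystal-field stabilisation preference between square planar and tetrahedral, so four ligands adopt the sterically favoured tetrahedral geometry. → tetrahedral.
For [Ni(PPh₃)₄]²⁺: Summing ligand charges against the +2 overall charge gives an oxidation state of +2 for nickel. Group 10 minus oxidation state 2 gives a d⁸ configuration. Triphenylphosphine is a strong-field ligand (high in the spectrochemical series). A 3d d⁸ ion with strong-field ligands gains enough CFSE to favour square planar over tetrahedral. → square planar.

[Ni(PPh₃)₄]²⁺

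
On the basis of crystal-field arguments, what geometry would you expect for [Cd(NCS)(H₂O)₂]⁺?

trigonal planar

Ligand charges: each isothiocyanate is −1; water is neutral. With an overall charge of +1 the cadmium centre must be in the +2 oxidation state.
Cadmium is a group-12 element; Cd(II) is therefore d¹⁰.
With 3 monodentate ligands the coordination number is 3.
Three ligands around a d¹⁰ centre minimise repulsion in a trigonal-planar arrangement.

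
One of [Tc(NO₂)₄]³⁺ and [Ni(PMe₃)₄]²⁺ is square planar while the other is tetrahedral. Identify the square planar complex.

For [Tc(NO₂)₄]³⁺: Summing ligand charges against the +3 overall charge gives an oxidation state of +7 for technetium. Group 7 minus oxidation state 7 gives a d⁰ configuration. A d⁰ ion has no crystal-field stabilisation preference between square planar and tetrahedral, so four ligands adopt the sterically favoured tetrahedral geometry. → tetrahedral.
For [Ni(PMe₃)₄]²⁺: Summing ligand charges against the +2 overall charge gives an oxidation state of +2 for nickel. Ni sits in group 10, so the d-electron count is 10 − 2 = 8. Trimethylphosphine is a strong-field ligand (high in the spectrochemical series). A 3d d⁸ ion with strong-field ligands gains enough CFSE to favour square planar over tetrahedral. → square planar.

[Ni(PMe₃)₄]²⁺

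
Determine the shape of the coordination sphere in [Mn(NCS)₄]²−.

Each isothiocyanate is −1; balancing the −2 overall charge requires Mn(II).
Manganese is a group-7 element; Mn(II) is therefore d⁵.
Coordination number: 4.
Isothiocyanate is a weak-field ligand.
A high-spin d⁵ ion has zero CFSE in either geometry, so four ligands adopt the sterically favoured tetrahedral geometry.

tetrahedral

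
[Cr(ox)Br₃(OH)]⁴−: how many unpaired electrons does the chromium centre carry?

4 unpaired electrons

Each oxalate is −2; each bromide is −1; each hydroxide is −1; balancing the −4 overall charge requires Cr(II).
Chromium is a group-6 element; Cr(II) is therefore d⁴.
Counting donor atoms: 1×oxalate (bidentate) → 2 donors; 3×bromide (monodentate) → 3 donors; 1×hydroxide (monodentate) → 1 donor. Coordination number = 6.
The spin state decides the count: Bromide, hydroxide, and oxalate are weak-field ligands for a first-row metal, so the complex is high-spin.
An octahedral high-spin d⁴ ion is t₂g³e_g¹, giving 4 unpaired electrons.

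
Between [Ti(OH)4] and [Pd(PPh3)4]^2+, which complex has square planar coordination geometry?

[Pd(PPh3)4]^2+

For [Ti(OH)4]: Summing ligand charges against the 0 overall charge gives an oxidation state of +4 for titanium. Titanium is a group-4 element; Ti(IV) is therefore d⁰. A d⁰ ion has no crystal-field stabilisation preference between square planar and tetrahedral, so four ligands adopt the sterically favoured tetrahedral geometry. → tetrahedral.
For [Pd(PPh3)4]^2+: Triphenylphosphine is neutral; balancing the +2 overall charge requires Pd(II). Group 10 minus oxidation state 2 gives a d⁸ configuration. A 4d d⁸ ion has a large crystal-field splitting; square planar leaves the high-energy d_{x²−y²} orbital empty and maximises CFSE. → square planar.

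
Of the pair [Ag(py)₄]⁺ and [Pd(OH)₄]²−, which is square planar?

[Pd(OH)₄]²−

For [Ag(py)₄]⁺: Pyridine is neutral; balancing the +1 overall charge requires Ag(I). Ag sits in group 11, so the d-electron count is 11 − 1 = 10. A d¹⁰ ion has no crystal-field stabilisation preference between square planar and tetrahedral, so four ligands adopt the sterically favoured tetrahedral geometry. → tetrahedral.
For [Pd(OH)₄]²−: Each hydroxide is −1; balancing the −2 overall charge requires Pd(II). Pd sits in group 10, so the d-electron count is 10 − 2 = 8. A 4d d⁸ ion has a large crystal-field splitting; square planar leaves the high-energy d_{x²−y²} orbital empty and maximises CFSE. → square planar.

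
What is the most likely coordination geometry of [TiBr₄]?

tetrahedral

Each bromide is −1; balancing the 0 overall charge requires Ti(IV).
Titanium is a group-4 element; Ti(IV) is therefore d⁰.
With 4 monodentate ligands the coordination number is 4.
A d⁰ ion has no crystal-field stabilisation preference between square planar and tetrahedral, so four ligands adopt the sterically favoured tetrahedral geometry.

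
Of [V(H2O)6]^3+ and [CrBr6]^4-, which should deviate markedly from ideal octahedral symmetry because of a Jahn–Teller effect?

[V(H2O)6]^3+: Ligand charges: water is neutral. With an overall charge of +3 the vanadium centre must be in the +3 oxidation state. V sits in group 5, so the d-electron count is 5 − 3 = 2. The d² configuration leaves the e_g set evenly filled (or empty) — no strong Jahn–Teller driving force.
[CrBr6]^4-: Each bromide is −1; balancing the −4 overall charge requires Cr(II). Cr sits in group 6, so the d-electron count is 6 − 2 = 4. Bromide is a weak-field ligand for a first-row metal, so the complex is high-spin. The t₂g³e_g¹ (high-spin) configuration has an unevenly filled e_g set; the Jahn–Teller theorem predicts a tetragonal distortion (typically axial elongation) to lift the degeneracy.

[CrBr6]^4-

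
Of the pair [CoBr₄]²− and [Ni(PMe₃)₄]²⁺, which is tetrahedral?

For [CoBr₄]²−: Ligand charges: each bromide is −1. With an overall charge of −2 the cobalt centre must be in the +2 oxidation state. Co sits in group 9, so the d-electron count is 9 − 2 = 7. For a high-spin 3d d⁷ ion with weak-field ligands the small Δₜ gives little square-planar CFSE advantage, so four ligands adopt the sterically favoured tetrahedral geometry. → tetrahedral.
For [Ni(PMe₃)₄]²⁺: Ligand charges: trimethylphosphine is neutral. With an overall charge of +2 the nickel centre must be in the +2 oxidation state. Ni sits in group 10, so the d-electron count is 10 − 2 = 8. Trimethylphosphine is a strong-field ligand (high in the spectrochemical series). A 3d d⁸ ion with strong-field ligands gains enough CFSE to favour square planar over tetrahedral. → square planar.

[CoBr₄]²−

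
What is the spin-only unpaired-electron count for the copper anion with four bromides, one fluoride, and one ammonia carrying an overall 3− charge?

Each bromide is −1; each fluoride is −1; ammonia is neutral; balancing the −3 overall charge requires Cu(II).
Cu sits in group 11, so the d-electron count is 11 − 2 = 9.
In an octahedral field the d⁹ configuration is t₂g⁶e_g³ (only one arrangement possible), giving 1 unpaired electron.

1 unpaired electron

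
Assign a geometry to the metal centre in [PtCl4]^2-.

square planar

Summing ligand charges against the −2 overall charge gives an oxidation state of +2 for platinum.
Group 10 minus oxidation state 2 gives a d⁸ configuration.
Coordination number: 4.
A 5d d⁸ ion has a large crystal-field splitting; square planar leaves the high-energy d_{x²−y²} orbital empty and maximises CFSE.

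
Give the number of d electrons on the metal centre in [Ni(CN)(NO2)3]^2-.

Each cyanide is −1; each nitro (N-bound nitrite) is −1; balancing the −2 overall charge requires Ni(II).
Group 10 minus oxidation state 2 gives a d⁸ configuration.

d8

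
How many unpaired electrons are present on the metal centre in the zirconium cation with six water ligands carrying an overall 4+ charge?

0

Water is neutral; balancing the +4 overall charge requires Zr(IV).
Zirconium is a group-4 element; Zr(IV) is therefore d⁰.
In an octahedral field the d⁰ configuration is t₂g⁰e_g⁰, giving 0 unpaired electrons.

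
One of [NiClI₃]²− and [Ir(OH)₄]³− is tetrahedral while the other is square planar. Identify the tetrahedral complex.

For [NiClI₃]²−: Each chloride is −1; each iodide is −1; balancing the −2 overall charge requires Ni(II). Ni sits in group 10, so the d-electron count is 10 − 2 = 8. Chloride and iodide are weak-field ligands. With weak-field ligands the CFSE gain from square planar is small, so a 3d d⁸ ion takes the sterically preferred tetrahedral geometry. → tetrahedral.
For [Ir(OH)₄]³−: Each hydroxide is −1; balancing the −3 overall charge requires Ir(I). Ir sits in group 9, so the d-electron count is 9 − 1 = 8. A 5d d⁸ ion has a large crystal-field splitting; square planar leaves the high-energy d_{x²−y²} orbital empty and maximises CFSE. → square planar.

[NiClI₃]²−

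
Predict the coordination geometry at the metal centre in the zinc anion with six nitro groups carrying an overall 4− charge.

Ligand charges: each nitro (N-bound nitrite) is −1. With an overall charge of −4 the zinc centre must be in the +2 oxidation state.
Zn sits in group 12, so the d-electron count is 12 − 2 = 10.
Coordination number: 6.
Six donors around a single metal centre give an octahedral coordination sphere.

octahedral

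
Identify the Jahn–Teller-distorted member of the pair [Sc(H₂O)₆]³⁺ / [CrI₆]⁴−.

[CrI₆]⁴−

[Sc(H₂O)₆]³⁺: Water is neutral; balancing the +3 overall charge requires Sc(III). Group 3 minus oxidation state 3 gives a d⁰ configuration. The d⁰ configuration leaves the e_g set evenly filled (or empty) — no strong Jahn–Teller driving force.
[CrI₆]⁴−: Each iodide is −1; balancing the −4 overall charge requires Cr(II). Chromium is a group-6 element; Cr(II) is therefore d⁴. Iodide is a weak-field ligand for a first-row metal, so the complex is high-spin. The t₂g³e_g¹ (high-spin) configuration has an unevenly filled e_g set; the Jahn–Teller theorem predicts a tetragonal distortion (typically axial elongation) to lift the degeneracy.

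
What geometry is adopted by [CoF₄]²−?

Ligand charges: each fluoride is −1. With an overall charge of −2 the cobalt centre must be in the +2 oxidation state.
Cobalt is a group-9 element; Co(II) is therefore d⁷.
With 4 monodentate ligands the coordination number is 4.
Fluoride is a weak-field ligand.
For a high-spin 3d d⁷ ion with weak-field ligands the small Δₜ gives little square-planar CFSE advantage, so four ligands adopt the sterically favoured tetrahedral geometry.

tetrahedral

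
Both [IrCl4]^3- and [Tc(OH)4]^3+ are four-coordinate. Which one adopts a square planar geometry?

[IrCl4]^3-

For [IrCl4]^3-: Ligand charges: each chloride is −1. With an overall charge of −3 the iridium centre must be in the +1 oxidation state. Ir sits in group 9, so the d-electron count is 9 − 1 = 8. A 5d d⁸ ion has a large crystal-field splitting; square planar leaves the high-energy d_{x²−y²} orbital empty and maximises CFSE. → square planar.
For [Tc(OH)4]^3+: Each hydroxide is −1; balancing the +3 overall charge requires Tc(VII). Tc sits in group 7, so the d-electron count is 7 − 7 = 0. A d⁰ ion has no crystal-field stabilisation preference between square planar and tetrahedral, so four ligands adopt the sterically favoured tetrahedral geometry. → tetrahedral.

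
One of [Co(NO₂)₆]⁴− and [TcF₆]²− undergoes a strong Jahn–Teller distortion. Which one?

[Co(NO₂)₆]⁴−: Summing ligand charges against the −4 overall charge gives an oxidation state of +2 for cobalt. Co sits in group 9, so the d-electron count is 9 − 2 = 7. Nitro (N-bound nitrite) is a strong-field ligand (high in the spectrochemical series) for a first-row metal, so the complex is low-spin. The t₂g⁶e_g¹ (low-spin) configuration has an unevenly filled e_g set; the Jahn–Teller theorem predicts a tetragonal distortion (typically axial elongation) to lift the degeneracy.
[TcF₆]²−: Summing ligand charges against the −2 overall charge gives an oxidation state of +4 for technetium. Technetium is a group-7 element; Tc(IV) is therefore d³. The d³ configuration leaves the e_g set evenly filled (or empty) — no strong Jahn–Teller driving force.

[Co(NO₂)₆]⁴−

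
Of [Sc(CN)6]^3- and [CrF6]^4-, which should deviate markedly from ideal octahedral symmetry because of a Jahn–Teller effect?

[CrF6]^4-

[Sc(CN)6]^3-: Summing ligand charges against the −3 overall charge gives an oxidation state of +3 for scandium. Scandium is a group-3 element; Sc(III) is therefore d⁰. The d⁰ configuration leaves the e_g set evenly filled (or empty) — no strong Jahn–Teller driving force.
[CrF6]^4-: Summing ligand charges against the −4 overall charge gives an oxidation state of +2 for chromium. Cr sits in group 6, so the d-electron count is 6 − 2 = 4. Fluoride is a weak-field ligand for a first-row metal, so the complex is high-spin. The t₂g³e_g¹ (high-spin) configuration has an unevenly filled e_g set; the Jahn–Teller theorem predicts a tetragonal distortion (typically axial elongation) to lift the degeneracy.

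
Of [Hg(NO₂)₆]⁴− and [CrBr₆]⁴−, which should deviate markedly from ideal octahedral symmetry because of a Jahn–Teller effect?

[CrBr₆]⁴−

[Hg(NO₂)₆]⁴−: Summing ligand charges against the −4 overall charge gives an oxidation state of +2 for mercury. Mercury is a group-12 element; Hg(II) is therefore d¹⁰. The d¹⁰ configuration leaves the e_g set evenly filled (or empty) — no strong Jahn–Teller driving force.
[CrBr₆]⁴−: Summing ligand charges against the −4 overall charge gives an oxidation state of +2 for chromium. Cr sits in group 6, so the d-electron count is 6 − 2 = 4. Bromide is a weak-field ligand for a first-row metal, so the complex is high-spin. The t₂g³e_g¹ (high-spin) configuration has an unevenly filled e_g set; the Jahn–Teller theorem predicts a tetragonal distortion (typically axial elongation) to lift the degeneracy.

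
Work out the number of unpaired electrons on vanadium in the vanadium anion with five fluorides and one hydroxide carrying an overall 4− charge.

3 unpaired electrons

Each fluoride is −1; each hydroxide is −1; balancing the −4 overall charge requires V(II).
V sits in group 5, so the d-electron count is 5 − 2 = 3.
In an octahedral field the d³ configuration is t₂g³e_g⁰ (only one arrangement possible), giving 3 unpaired electrons.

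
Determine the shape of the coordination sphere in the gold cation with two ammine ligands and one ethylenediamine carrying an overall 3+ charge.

square planar

Ammonia is neutral; ethylenediamine is neutral; balancing the +3 overall charge requires Au(III).
Group 11 minus oxidation state 3 gives a d⁸ configuration.
Counting donor atoms: 2×ammonia (monodentate) → 2 donors; 1×ethylenediamine (bidentate) → 2 donors. Coordination number = 4.
A 5d d⁸ ion has a large crystal-field splitting; square planar leaves the high-energy d_{x²−y²} orbital empty and maximises CFSE.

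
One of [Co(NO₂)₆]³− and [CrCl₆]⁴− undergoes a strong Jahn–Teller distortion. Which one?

[Co(NO₂)₆]³−: Each nitro (N-bound nitrite) is −1; balancing the −3 overall charge requires Co(III). Group 9 minus oxidation state 3 gives a d⁶ configuration. Co(III) has an exceptionally large octahedral splitting and is low-spin with essentially every ligand except fluoride. The d⁶ configuration leaves the e_g set evenly filled (or empty) — no strong Jahn–Teller driving force.
[CrCl₆]⁴−: Summing ligand charges against the −4 overall charge gives an oxidation state of +2 for chromium. Group 6 minus oxidation state 2 gives a d⁴ configuration. Chloride is a weak-field ligand for a first-row metal, so the complex is high-spin. The t₂g³e_g¹ (high-spin) configuration has an unevenly filled e_g set; the Jahn–Teller theorem predicts a tetragonal distortion (typically axial elongation) to lift the degeneracy.

[CrCl₆]⁴−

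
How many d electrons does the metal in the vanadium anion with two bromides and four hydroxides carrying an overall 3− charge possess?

d²

Summing ligand charges against the −3 overall charge gives an oxidation state of +3 for vanadium.
Group 5 minus oxidation state 3 gives a d² configuration.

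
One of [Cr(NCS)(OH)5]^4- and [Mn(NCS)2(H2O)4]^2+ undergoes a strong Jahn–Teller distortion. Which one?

[Cr(NCS)(OH)5]^4-: Each isothiocyanate is −1; each hydroxide is −1; balancing the −4 overall charge requires Cr(II). Cr sits in group 6, so the d-electron count is 6 − 2 = 4. Hydroxide and isothiocyanate are weak-field ligands for a first-row metal, so the complex is high-spin. The t₂g³e_g¹ (high-spin) configuration has an unevenly filled e_g set; the Jahn–Teller theorem predicts a tetragonal distortion (typically axial elongation) to lift the degeneracy.
[Mn(NCS)2(H2O)4]^2+: Ligand charges: each isothiocyanate is −1; water is neutral. With an overall charge of +2 the manganese centre must be in the +4 oxidation state. Manganese is a group-7 element; Mn(IV) is therefore d³. The d³ configuration leaves the e_g set evenly filled (or empty) — no strong Jahn–Teller driving force.

[Cr(NCS)(OH)5]^4-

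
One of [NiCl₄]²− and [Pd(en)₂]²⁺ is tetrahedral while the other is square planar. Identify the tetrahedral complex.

For [NiCl₄]²−: Ligand charges: each chloride is −1. With an overall charge of −2 the nickel centre must be in the +2 oxidation state. Nickel is a group-10 element; Ni(II) is therefore d⁸. Chloride is a weak-field ligand. With weak-field ligands the CFSE gain from square planar is small, so a 3d d⁸ ion takes the sterically preferred tetrahedral geometry. → tetrahedral.
For [Pd(en)₂]²⁺: Summing ligand charges against the +2 overall charge gives an oxidation state of +2 for palladium. Group 10 minus oxidation state 2 gives a d⁸ configuration. A 4d d⁸ ion has a large crystal-field splitting; square planar leaves the high-energy d_{x²−y²} orbital empty and maximises CFSE. → square planar.

[NiCl₄]²−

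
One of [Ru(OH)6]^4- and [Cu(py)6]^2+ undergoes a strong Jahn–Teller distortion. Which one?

[Ru(OH)6]^4-: Each hydroxide is −1; balancing the −4 overall charge requires Ru(II). Ruthenium is a group-8 element; Ru(II) is therefore d⁶. A 4d ion has a large Δₒ and is invariably low-spin. The d⁶ configuration leaves the e_g set evenly filled (or empty) — no strong Jahn–Teller driving force.
[Cu(py)6]^2+: Pyridine is neutral; balancing the +2 overall charge requires Cu(II). Group 11 minus oxidation state 2 gives a d⁹ configuration. The t₂g⁶e_g³ configuration has an unevenly filled e_g set; the Jahn–Teller theorem predicts a tetragonal distortion (typically axial elongation) to lift the degeneracy.

[Cu(py)6]^2+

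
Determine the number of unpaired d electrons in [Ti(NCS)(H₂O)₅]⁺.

Each isothiocyanate is −1; water is neutral; balancing the +1 overall charge requires Ti(II).
Titanium is a group-4 element; Ti(II) is therefore d².
In an octahedral field the d² configuration is t₂g²e_g⁰ (only one arrangement possible), giving 2 unpaired electrons.

2 unpaired electrons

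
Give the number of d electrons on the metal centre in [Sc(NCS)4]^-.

d⁰

Summing ligand charges against the −1 overall charge gives an oxidation state of +3 for scandium.
Sc sits in group 3, so the d-electron count is 3 − 3 = 0.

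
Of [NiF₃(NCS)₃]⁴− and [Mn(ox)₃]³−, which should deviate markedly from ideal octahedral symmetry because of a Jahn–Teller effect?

[Mn(ox)₃]³−

[NiF₃(NCS)₃]⁴−: Summing ligand charges against the −4 overall charge gives an oxidation state of +2 for nickel. Nickel is a group-10 element; Ni(II) is therefore d⁸. The d⁸ configuration leaves the e_g set evenly filled (or empty) — no strong Jahn–Teller driving force.
[Mn(ox)₃]³−: Summing ligand charges against the −3 overall charge gives an oxidation state of +3 for manganese. Group 7 minus oxidation state 3 gives a d⁴ configuration. Oxalate is a weak-field ligand for a first-row metal, so the complex is high-spin. The t₂g³e_g¹ (high-spin) configuration has an unevenly filled e_g set; the Jahn–Teller theorem predicts a tetragonal distortion (typically axial elongation) to lift the degeneracy.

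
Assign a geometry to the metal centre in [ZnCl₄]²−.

tetrahedral

Ligand charges: each chloride is −1. With an overall charge of −2 the zinc centre must be in the +2 oxidation state.
Zinc is a group-12 element; Zn(II) is therefore d¹⁰.
Coordination number: 4.
A d¹⁰ ion has no crystal-field stabilisation preference between square planar and tetrahedral, so four ligands adopt the sterically favoured tetrahedral geometry.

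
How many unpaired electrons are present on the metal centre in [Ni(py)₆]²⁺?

Summing ligand charges against the +2 overall charge gives an oxidation state of +2 for nickel.
Group 10 minus oxidation state 2 gives a d⁸ configuration.
In an octahedral field the d⁸ configuration is t₂g⁶e_g² (only one arrangement possible), giving 2 unpaired electrons.

2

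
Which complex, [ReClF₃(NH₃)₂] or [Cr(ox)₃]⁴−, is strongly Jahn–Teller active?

[Cr(ox)₃]⁴−

[ReClF₃(NH₃)₂]: Summing ligand charges against the 0 overall charge gives an oxidation state of +4 for rhenium. Group 7 minus oxidation state 4 gives a d³ configuration. The d³ configuration leaves the e_g set evenly filled (or empty) — no strong Jahn–Teller driving force.
[Cr(ox)₃]⁴−: Ligand charges: each oxalate is −2. With an overall charge of −4 the chromium centre must be in the +2 oxidation state. Group 6 minus oxidation state 2 gives a d⁴ configuration. Oxalate is a weak-field ligand for a first-row metal, so the complex is high-spin. The t₂g³e_g¹ (high-spin) configuration has an unevenly filled e_g set; the Jahn–Teller theorem predicts a tetragonal distortion (typically axial elongation) to lift the degeneracy.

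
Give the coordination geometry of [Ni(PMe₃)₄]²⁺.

Summing ligand charges against the +2 overall charge gives an oxidation state of +2 for nickel.
Ni sits in group 10, so the d-electron count is 10 − 2 = 8.
With 4 monodentate ligands the coordination number is 4.
Trimethylphosphine is a strong-field ligand (high in the spectrochemical series).
A 3d d⁸ ion with strong-field ligands gains enough CFSE to favour square planar over tetrahedral.

square planar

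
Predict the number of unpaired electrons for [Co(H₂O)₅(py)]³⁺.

0 unpaired electrons

Ligand charges: water is neutral; pyridine is neutral. With an overall charge of +3 the cobalt centre must be in the +3 oxidation state.
Group 9 minus oxidation state 3 gives a d⁶ configuration.
The spin state decides the count: Co(III) has an exceptionally large octahedral splitting and is low-spin with essentially every ligand except fluoride.
An octahedral low-spin d⁶ ion is t₂g⁶e_g⁰, giving 0 unpaired electrons.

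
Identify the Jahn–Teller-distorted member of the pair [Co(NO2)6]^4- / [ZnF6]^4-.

[Co(NO2)6]^4-: Summing ligand charges against the −4 overall charge gives an oxidation state of +2 for cobalt. Group 9 minus oxidation state 2 gives a d⁷ configuration. Nitro (N-bound nitrite) is a strong-field ligand (high in the spectrochemical series) for a first-row metal, so the complex is low-spin. The t₂g⁶e_g¹ (low-spin) configuration has an unevenly filled e_g set; the Jahn–Teller theorem predicts a tetragonal distortion (typically axial elongation) to lift the degeneracy.
[ZnF6]^4-: Each fluoride is −1; balancing the −4 overall charge requires Zn(II). Group 12 minus oxidation state 2 gives a d¹⁰ configuration. The d¹⁰ configuration leaves the e_g set evenly filled (or empty) — no strong Jahn–Teller driving force.

[Co(NO2)6]^4-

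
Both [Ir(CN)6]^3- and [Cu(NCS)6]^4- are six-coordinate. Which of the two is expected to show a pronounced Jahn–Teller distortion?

[Cu(NCS)6]^4-

[Ir(CN)6]^3-: Each cyanide is −1; balancing the −3 overall charge requires Ir(III). Group 9 minus oxidation state 3 gives a d⁶ configuration. A 5d ion has a large Δₒ and is invariably low-spin. The d⁶ configuration leaves the e_g set evenly filled (or empty) — no strong Jahn–Teller driving force.
[Cu(NCS)6]^4-: Ligand charges: each isothiocyanate is −1. With an overall charge of −4 the copper centre must be in the +2 oxidation state. Group 11 minus oxidation state 2 gives a d⁹ configuration. The t₂g⁶e_g³ configuration has an unevenly filled e_g set; the Jahn–Teller theorem predicts a tetragonal distortion (typically axial elongation) to lift the degeneracy.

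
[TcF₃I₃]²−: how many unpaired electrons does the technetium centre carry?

Each fluoride is −1; each iodide is −1; balancing the −2 overall charge requires Tc(IV).
Technetium is a group-7 element; Tc(IV) is therefore d³.
In an octahedral field the d³ configuration is t₂g³e_g⁰ (only one arrangement possible), giving 3 unpaired electrons.

3 unpaired electrons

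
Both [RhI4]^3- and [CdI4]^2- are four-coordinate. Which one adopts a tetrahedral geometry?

[CdI4]^2-

For [RhI4]^3-: Summing ligand charges against the −3 overall charge gives an oxidation state of +1 for rhodium. Rhodium is a group-9 element; Rh(I) is therefore d⁸. A 4d d⁸ ion has a large crystal-field splitting; square planar leaves the high-energy d_{x²−y²} orbital empty and maximises CFSE. → square planar.
For [CdI4]^2-: Summing ligand charges against the −2 overall charge gives an oxidation state of +2 for cadmium. Cd sits in group 12, so the d-electron count is 12 − 2 = 10. A d¹⁰ ion has no crystal-field stabilisation preference between square planar and tetrahedral, so four ligands adopt the sterically favoured tetrahedral geometry. → tetrahedral.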